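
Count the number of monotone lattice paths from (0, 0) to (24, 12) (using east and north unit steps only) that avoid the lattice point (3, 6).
Number of paths = 1226812860

Total paths from (0, 0) to (24, 12): C(36, 24) = 1251677700. Paths through (3, 6): (paths (0, 0) → (3, 6)) × (paths (3, 6) → (24, 12)) = C(9, 3) · C(27, 21) = 84 · 296010 = 24864840. Avoidance count = 1251677700 − 24864840 = 1226812860.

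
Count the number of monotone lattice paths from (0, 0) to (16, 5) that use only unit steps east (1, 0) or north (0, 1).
Number of paths = 20349

A monotone lattice path from (0, 0) to (16, 5) consists of 16 east steps and 5 north steps in some order, so it is determined by which 16 of the 21 steps are east. The count is C(21, 16) = 20349.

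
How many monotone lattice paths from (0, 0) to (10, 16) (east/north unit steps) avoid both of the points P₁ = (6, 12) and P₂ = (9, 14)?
Number of paths = 2117605

Inclusion–exclusion. Total paths: C(26, 10) = 5311735. Through P₁: C(18, 6)·C(8, 4) = 1299480. Through P₂: C(23, 9)·C(3, 1) = 2451570. Since P₁ is strictly southwest of P₂, a monotone path through both must visit P₁ then P₂; paths through both = C(18, 6)·C(5, 3)·C(3, 1) = 556920. Avoid both = 5311735 − 1299480 − 2451570 + 556920 = 2117605.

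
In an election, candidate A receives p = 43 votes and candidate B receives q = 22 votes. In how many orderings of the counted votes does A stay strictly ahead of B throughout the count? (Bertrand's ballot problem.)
Strict-lead orderings = 39239451565302240

Total orderings of the 65 votes with 43 for A: C(65, 43) = 121455445321173600. By the Bertrand ballot formula (Cycle Lemma / reflection principle), the number of orderings in which A is strictly ahead of B throughout is (p − q)/(p + q) · C(p + q, p) = (43 − 22)/(43 + 22) · 121455445321173600 = 39239451565302240.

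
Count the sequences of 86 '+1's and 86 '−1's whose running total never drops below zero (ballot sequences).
C_86 = 4180080073556524734514695828170907458428751314320

These ballot sequences are counted by the Catalan number C_n = (1/(n + 1)) · C(2n, n). For n = 86: C_86 = (1/87) · C(172, 86) = 363666966399417651902778537050868948883301364345840/87 = 4180080073556524734514695828170907458428751314320.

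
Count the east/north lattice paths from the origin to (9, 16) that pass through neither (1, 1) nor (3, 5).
Number of paths = 740571

Inclusion–exclusion. Total paths: C(25, 9) = 2042975. Through P₁: C(2, 1)·C(23, 8) = 980628. Through P₂: C(8, 3)·C(17, 6) = 693056. Since P₁ is strictly southwest of P₂, a monotone path through both must visit P₁ then P₂; paths through both = C(2, 1)·C(6, 2)·C(17, 6) = 371280. Avoid both = 2042975 − 980628 − 693056 + 371280 = 740571.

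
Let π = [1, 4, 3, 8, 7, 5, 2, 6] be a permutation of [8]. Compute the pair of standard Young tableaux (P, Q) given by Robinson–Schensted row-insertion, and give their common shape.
P = [1, 2, 5, 6] / [3, 7] / [4] / [8];  Q = [1, 2, 4, 8] / [3, 5] / [6] / [7];  common shape = (4, 2, 1, 1)

Row-insert the values π_1, π_2, … into P one at a time, bumping the leftmost entry strictly greater than the inserted value down to the next row. The recording tableau Q records, in position (i, j), the step at which that cell was added to P.
  Insert 1 (step 1): P = [1];  Q = [1]
  Insert 4 (step 2): P = [1, 4];  Q = [1, 2]
  Insert 3 (step 3): P = [1, 3] / [4];  Q = [1, 2] / [3]
  Insert 8 (step 4): P = [1, 3, 8] / [4];  Q = [1, 2, 4] / [3]
  Insert 7 (step 5): P = [1, 3, 7] / [4, 8];  Q = [1, 2, 4] / [3, 5]
  Insert 5 (step 6): P = [1, 3, 5] / [4, 7] / [8];  Q = [1, 2, 4] / [3, 5] / [6]
  Insert 2 (step 7): P = [1, 2, 5] / [3, 7] / [4] / [8];  Q = [1, 2, 4] / [3, 5] / [6] / [7]
  Insert 6 (step 8): P = [1, 2, 5, 6] / [3, 7] / [4] / [8];  Q = [1, 2, 4, 8] / [3, 5] / [6] / [7]
Final shape: (4, 2, 1, 1).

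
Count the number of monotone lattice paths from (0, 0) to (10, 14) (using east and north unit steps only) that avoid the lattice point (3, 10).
Number of paths = 1866876

Total paths from (0, 0) to (10, 14): C(24, 10) = 1961256. Paths through (3, 10): (paths (0, 0) → (3, 10)) × (paths (3, 10) → (10, 14)) = C(13, 3) · C(11, 7) = 286 · 330 = 94380. Avoidance count = 1961256 − 94380 = 1866876.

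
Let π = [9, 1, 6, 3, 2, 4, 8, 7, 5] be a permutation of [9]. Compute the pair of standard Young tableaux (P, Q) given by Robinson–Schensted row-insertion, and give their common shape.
P = [1, 2, 4, 5] / [3, 7] / [6, 8] / [9];  Q = [1, 3, 6, 7] / [2, 8] / [4, 9] / [5];  common shape = (4, 2, 2, 1)

Row-insert the values π_1, π_2, … into P one at a time, bumping the leftmost entry strictly greater than the inserted value down to the next row. The recording tableau Q records, in position (i, j), the step at which that cell was added to P.
  Insert 9 (step 1): P = [9];  Q = [1]
  Insert 1 (step 2): P = [1] / [9];  Q = [1] / [2]
  Insert 6 (step 3): P = [1, 6] / [9];  Q = [1, 3] / [2]
  Insert 3 (step 4): P = [1, 3] / [6] / [9];  Q = [1, 3] / [2] / [4]
  Insert 2 (step 5): P = [1, 2] / [3] / [6] / [9];  Q = [1, 3] / [2] / [4] / [5]
  Insert 4 (step 6): P = [1, 2, 4] / [3] / [6] / [9];  Q = [1, 3, 6] / [2] / [4] / [5]
  Insert 8 (step 7): P = [1, 2, 4, 8] / [3] / [6] / [9];  Q = [1, 3, 6, 7] / [2] / [4] / [5]
  Insert 7 (step 8): P = [1, 2, 4, 7] / [3, 8] / [6] / [9];  Q = [1, 3, 6, 7] / [2, 8] / [4] / [5]
  Insert 5 (step 9): P = [1, 2, 4, 5] / [3, 7] / [6, 8] / [9];  Q = [1, 3, 6, 7] / [2, 8] / [4, 9] / [5]
Final shape: (4, 2, 2, 1).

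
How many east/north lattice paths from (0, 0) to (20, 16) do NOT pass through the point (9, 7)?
Number of paths = 5386409710

Total paths from (0, 0) to (20, 16): C(36, 20) = 7307872110. Paths through (9, 7): (paths (0, 0) → (9, 7)) × (paths (9, 7) → (20, 16)) = C(16, 9) · C(20, 11) = 11440 · 167960 = 1921462400. Avoidance count = 7307872110 − 1921462400 = 5386409710.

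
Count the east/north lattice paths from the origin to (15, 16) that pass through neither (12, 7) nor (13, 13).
Number of paths = 188975995

Inclusion–exclusion. Total paths: C(31, 15) = 300540195. Through P₁: C(19, 12)·C(12, 3) = 11085360. Through P₂: C(26, 13)·C(5, 2) = 104006000. Since P₁ is strictly southwest of P₂, a monotone path through both must visit P₁ then P₂; paths through both = C(19, 12)·C(7, 1)·C(5, 2) = 3527160. Avoid both = 300540195 − 11085360 − 104006000 + 3527160 = 188975995.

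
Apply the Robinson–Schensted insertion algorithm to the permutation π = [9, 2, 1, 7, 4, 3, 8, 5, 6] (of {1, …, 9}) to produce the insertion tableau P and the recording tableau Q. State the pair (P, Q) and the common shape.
P = [1, 3, 5, 6] / [2, 4, 8] / [7] / [9];  Q = [1, 4, 7, 9] / [2, 5, 8] / [3] / [6];  common shape = (4, 3, 1, 1)

Row-insert the values π_1, π_2, … into P one at a time, bumping the leftmost entry strictly greater than the inserted value down to the next row. The recording tableau Q records, in position (i, j), the step at which that cell was added to P.
  Insert 9 (step 1): P = [9];  Q = [1]
  Insert 2 (step 2): P = [2] / [9];  Q = [1] / [2]
  Insert 1 (step 3): P = [1] / [2] / [9];  Q = [1] / [2] / [3]
  Insert 7 (step 4): P = [1, 7] / [2] / [9];  Q = [1, 4] / [2] / [3]
  Insert 4 (step 5): P = [1, 4] / [2, 7] / [9];  Q = [1, 4] / [2, 5] / [3]
  Insert 3 (step 6): P = [1, 3] / [2, 4] / [7] / [9];  Q = [1, 4] / [2, 5] / [3] / [6]
  Insert 8 (step 7): P = [1, 3, 8] / [2, 4] / [7] / [9];  Q = [1, 4, 7] / [2, 5] / [3] / [6]
  Insert 5 (step 8): P = [1, 3, 5] / [2, 4, 8] / [7] / [9];  Q = [1, 4, 7] / [2, 5, 8] / [3] / [6]
  Insert 6 (step 9): P = [1, 3, 5, 6] / [2, 4, 8] / [7] / [9];  Q = [1, 4, 7, 9] / [2, 5, 8] / [3] / [6]
Final shape: (4, 3, 1, 1).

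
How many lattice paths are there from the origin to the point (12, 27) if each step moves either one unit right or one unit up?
Number of paths = 3910797436

A monotone lattice path from (0, 0) to (12, 27) consists of 12 east steps and 27 north steps in some order, so it is determined by which 12 of the 39 steps are east. The count is C(39, 12) = 3910797436.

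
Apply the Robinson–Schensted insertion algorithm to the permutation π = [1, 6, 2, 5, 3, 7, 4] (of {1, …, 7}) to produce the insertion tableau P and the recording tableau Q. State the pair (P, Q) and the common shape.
P = [1, 2, 3, 4] / [5, 7] / [6];  Q = [1, 2, 4, 6] / [3, 7] / [5];  common shape = (4, 2, 1)

Row-insert the values π_1, π_2, … into P one at a time, bumping the leftmost entry strictly greater than the inserted value down to the next row. The recording tableau Q records, in position (i, j), the step at which that cell was added to P.
  Insert 1 (step 1): P = [1];  Q = [1]
  Insert 6 (step 2): P = [1, 6];  Q = [1, 2]
  Insert 2 (step 3): P = [1, 2] / [6];  Q = [1, 2] / [3]
  Insert 5 (step 4): P = [1, 2, 5] / [6];  Q = [1, 2, 4] / [3]
  Insert 3 (step 5): P = [1, 2, 3] / [5] / [6];  Q = [1, 2, 4] / [3] / [5]
  Insert 7 (step 6): P = [1, 2, 3, 7] / [5] / [6];  Q = [1, 2, 4, 6] / [3] / [5]
  Insert 4 (step 7): P = [1, 2, 3, 4] / [5, 7] / [6];  Q = [1, 2, 4, 6] / [3, 7] / [5]
Final shape: (4, 2, 1).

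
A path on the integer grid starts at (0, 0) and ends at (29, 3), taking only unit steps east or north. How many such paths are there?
Number of paths = 4960

A monotone lattice path from (0, 0) to (29, 3) consists of 29 east steps and 3 north steps in some order, so it is determined by which 29 of the 32 steps are east. The count is C(32, 29) = 4960.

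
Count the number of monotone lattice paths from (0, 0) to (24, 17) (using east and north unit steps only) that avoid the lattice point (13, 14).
Number of paths = 144283259250

Total paths from (0, 0) to (24, 17): C(41, 24) = 151584480450. Paths through (13, 14): (paths (0, 0) → (13, 14)) × (paths (13, 14) → (24, 17)) = C(27, 13) · C(14, 11) = 20058300 · 364 = 7301221200. Avoidance count = 151584480450 − 7301221200 = 144283259250.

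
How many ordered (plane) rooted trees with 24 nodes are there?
C_23 = 343059613650

These ordered rooted trees are counted by the Catalan number C_n = (1/(n + 1)) · C(2n, n). For n = 23: C_23 = (1/24) · C(46, 23) = 8233430727600/24 = 343059613650.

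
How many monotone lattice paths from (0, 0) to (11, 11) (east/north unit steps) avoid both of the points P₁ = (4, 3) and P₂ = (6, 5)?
Number of paths = 363783

Inclusion–exclusion. Total paths: C(22, 11) = 705432. Through P₁: C(7, 4)·C(15, 7) = 225225. Through P₂: C(11, 6)·C(11, 5) = 213444. Since P₁ is strictly southwest of P₂, a monotone path through both must visit P₁ then P₂; paths through both = C(7, 4)·C(4, 2)·C(11, 5) = 97020. Avoid both = 705432 − 225225 − 213444 + 97020 = 363783.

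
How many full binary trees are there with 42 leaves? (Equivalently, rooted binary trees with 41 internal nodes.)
C_41 = 10113918591637898134020

These full binary trees are counted by the Catalan number C_n = (1/(n + 1)) · C(2n, n). For n = 41: C_41 = (1/42) · C(82, 41) = 424784580848791721628840/42 = 10113918591637898134020.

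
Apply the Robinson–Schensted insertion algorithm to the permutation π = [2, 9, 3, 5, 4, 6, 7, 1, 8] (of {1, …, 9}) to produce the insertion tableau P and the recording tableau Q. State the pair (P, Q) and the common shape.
P = [1, 3, 4, 6, 7, 8] / [2] / [5] / [9];  Q = [1, 2, 4, 6, 7, 9] / [3] / [5] / [8];  common shape = (6, 1, 1, 1)

Row-insert the values π_1, π_2, … into P one at a time, bumping the leftmost entry strictly greater than the inserted value down to the next row. The recording tableau Q records, in position (i, j), the step at which that cell was added to P.
  Insert 2 (step 1): P = [2];  Q = [1]
  Insert 9 (step 2): P = [2, 9];  Q = [1, 2]
  Insert 3 (step 3): P = [2, 3] / [9];  Q = [1, 2] / [3]
  Insert 5 (step 4): P = [2, 3, 5] / [9];  Q = [1, 2, 4] / [3]
  Insert 4 (step 5): P = [2, 3, 4] / [5] / [9];  Q = [1, 2, 4] / [3] / [5]
  Insert 6 (step 6): P = [2, 3, 4, 6] / [5] / [9];  Q = [1, 2, 4, 6] / [3] / [5]
  Insert 7 (step 7): P = [2, 3, 4, 6, 7] / [5] / [9];  Q = [1, 2, 4, 6, 7] / [3] / [5]
  Insert 1 (step 8): P = [1, 3, 4, 6, 7] / [2] / [5] / [9];  Q = [1, 2, 4, 6, 7] / [3] / [5] / [8]
  Insert 8 (step 9): P = [1, 3, 4, 6, 7, 8] / [2] / [5] / [9];  Q = [1, 2, 4, 6, 7, 9] / [3] / [5] / [8]
Final shape: (6, 1, 1, 1).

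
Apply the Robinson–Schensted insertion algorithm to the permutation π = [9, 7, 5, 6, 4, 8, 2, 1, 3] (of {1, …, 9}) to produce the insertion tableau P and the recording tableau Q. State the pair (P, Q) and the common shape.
P = [1, 3, 8] / [2, 6] / [4] / [5] / [7] / [9];  Q = [1, 4, 6] / [2, 9] / [3] / [5] / [7] / [8];  common shape = (3, 2, 1, 1, 1, 1)

Row-insert the values π_1, π_2, … into P one at a time, bumping the leftmost entry strictly greater than the inserted value down to the next row. The recording tableau Q records, in position (i, j), the step at which that cell was added to P.
  Insert 9 (step 1): P = [9];  Q = [1]
  Insert 7 (step 2): P = [7] / [9];  Q = [1] / [2]
  Insert 5 (step 3): P = [5] / [7] / [9];  Q = [1] / [2] / [3]
  Insert 6 (step 4): P = [5, 6] / [7] / [9];  Q = [1, 4] / [2] / [3]
  Insert 4 (step 5): P = [4, 6] / [5] / [7] / [9];  Q = [1, 4] / [2] / [3] / [5]
  Insert 8 (step 6): P = [4, 6, 8] / [5] / [7] / [9];  Q = [1, 4, 6] / [2] / [3] / [5]
  Insert 2 (step 7): P = [2, 6, 8] / [4] / [5] / [7] / [9];  Q = [1, 4, 6] / [2] / [3] / [5] / [7]
  Insert 1 (step 8): P = [1, 6, 8] / [2] / [4] / [5] / [7] / [9];  Q = [1, 4, 6] / [2] / [3] / [5] / [7] / [8]
  Insert 3 (step 9): P = [1, 3, 8] / [2, 6] / [4] / [5] / [7] / [9];  Q = [1, 4, 6] / [2, 9] / [3] / [5] / [7] / [8]
Final shape: (3, 2, 1, 1, 1, 1).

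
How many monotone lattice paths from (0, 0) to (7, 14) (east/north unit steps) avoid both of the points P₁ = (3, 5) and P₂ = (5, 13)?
Number of paths = 58096

Inclusion–exclusion. Total paths: C(21, 7) = 116280. Through P₁: C(8, 3)·C(13, 4) = 40040. Through P₂: C(18, 5)·C(3, 2) = 25704. Since P₁ is strictly southwest of P₂, a monotone path through both must visit P₁ then P₂; paths through both = C(8, 3)·C(10, 2)·C(3, 2) = 7560. Avoid both = 116280 − 40040 − 25704 + 7560 = 58096.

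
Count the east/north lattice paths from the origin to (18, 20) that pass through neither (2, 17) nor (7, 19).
Number of paths = 33569984403

Inclusion–exclusion. Total paths: C(38, 18) = 33578000610. Through P₁: C(19, 2)·C(19, 16) = 165699. Through P₂: C(26, 7)·C(12, 11) = 7893600. Since P₁ is strictly southwest of P₂, a monotone path through both must visit P₁ then P₂; paths through both = C(19, 2)·C(7, 5)·C(12, 11) = 43092. Avoid both = 33578000610 − 165699 − 7893600 + 43092 = 33569984403.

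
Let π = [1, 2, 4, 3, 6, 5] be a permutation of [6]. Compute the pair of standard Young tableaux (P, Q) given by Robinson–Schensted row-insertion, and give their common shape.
P = [1, 2, 3, 5] / [4, 6];  Q = [1, 2, 3, 5] / [4, 6];  common shape = (4, 2)

Row-insert the values π_1, π_2, … into P one at a time, bumping the leftmost entry strictly greater than the inserted value down to the next row. The recording tableau Q records, in position (i, j), the step at which that cell was added to P.
  Insert 1 (step 1): P = [1];  Q = [1]
  Insert 2 (step 2): P = [1, 2];  Q = [1, 2]
  Insert 4 (step 3): P = [1, 2, 4];  Q = [1, 2, 3]
  Insert 3 (step 4): P = [1, 2, 3] / [4];  Q = [1, 2, 3] / [4]
  Insert 6 (step 5): P = [1, 2, 3, 6] / [4];  Q = [1, 2, 3, 5] / [4]
  Insert 5 (step 6): P = [1, 2, 3, 5] / [4, 6];  Q = [1, 2, 3, 5] / [4, 6]
Final shape: (4, 2).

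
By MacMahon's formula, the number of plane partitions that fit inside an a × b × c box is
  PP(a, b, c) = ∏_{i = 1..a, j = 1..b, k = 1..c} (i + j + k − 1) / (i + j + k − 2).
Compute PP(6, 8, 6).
PP(6, 8, 6) = 469699956117392

Evaluate the triple product over i = 1..6, j = 1..8, k = 1..6. The factors are (2/1) · (3/2) · (4/3) · (5/4) · (6/5) · (7/6) · (3/2) · (4/3) · … (288 factors total). The numerators and denominators telescope so the product is an integer; carrying out the multiplication exactly gives PP(6, 8, 6) = 469699956117392.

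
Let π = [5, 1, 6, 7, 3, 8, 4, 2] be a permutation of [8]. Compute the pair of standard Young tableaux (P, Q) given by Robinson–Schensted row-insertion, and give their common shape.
P = [1, 2, 4, 8] / [3, 6, 7] / [5];  Q = [1, 3, 4, 6] / [2, 5, 7] / [8];  common shape = (4, 3, 1)

Row-insert the values π_1, π_2, … into P one at a time, bumping the leftmost entry strictly greater than the inserted value down to the next row. The recording tableau Q records, in position (i, j), the step at which that cell was added to P.
  Insert 5 (step 1): P = [5];  Q = [1]
  Insert 1 (step 2): P = [1] / [5];  Q = [1] / [2]
  Insert 6 (step 3): P = [1, 6] / [5];  Q = [1, 3] / [2]
  Insert 7 (step 4): P = [1, 6, 7] / [5];  Q = [1, 3, 4] / [2]
  Insert 3 (step 5): P = [1, 3, 7] / [5, 6];  Q = [1, 3, 4] / [2, 5]
  Insert 8 (step 6): P = [1, 3, 7, 8] / [5, 6];  Q = [1, 3, 4, 6] / [2, 5]
  Insert 4 (step 7): P = [1, 3, 4, 8] / [5, 6, 7];  Q = [1, 3, 4, 6] / [2, 5, 7]
  Insert 2 (step 8): P = [1, 2, 4, 8] / [3, 6, 7] / [5];  Q = [1, 3, 4, 6] / [2, 5, 7] / [8]
Final shape: (4, 3, 1).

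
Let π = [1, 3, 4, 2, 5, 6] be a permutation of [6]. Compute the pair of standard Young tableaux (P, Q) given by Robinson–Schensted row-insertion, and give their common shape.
P = [1, 2, 4, 5, 6] / [3];  Q = [1, 2, 3, 5, 6] / [4];  common shape = (5, 1)

Row-insert the values π_1, π_2, … into P one at a time, bumping the leftmost entry strictly greater than the inserted value down to the next row. The recording tableau Q records, in position (i, j), the step at which that cell was added to P.
  Insert 1 (step 1): P = [1];  Q = [1]
  Insert 3 (step 2): P = [1, 3];  Q = [1, 2]
  Insert 4 (step 3): P = [1, 3, 4];  Q = [1, 2, 3]
  Insert 2 (step 4): P = [1, 2, 4] / [3];  Q = [1, 2, 3] / [4]
  Insert 5 (step 5): P = [1, 2, 4, 5] / [3];  Q = [1, 2, 3, 5] / [4]
  Insert 6 (step 6): P = [1, 2, 4, 5, 6] / [3];  Q = [1, 2, 3, 5, 6] / [4]
Final shape: (5, 1).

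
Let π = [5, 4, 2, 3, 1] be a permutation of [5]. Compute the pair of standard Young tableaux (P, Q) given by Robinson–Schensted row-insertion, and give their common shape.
P = [1, 3] / [2] / [4] / [5];  Q = [1, 4] / [2] / [3] / [5];  common shape = (2, 1, 1, 1)

Row-insert the values π_1, π_2, … into P one at a time, bumping the leftmost entry strictly greater than the inserted value down to the next row. The recording tableau Q records, in position (i, j), the step at which that cell was added to P.
  Insert 5 (step 1): P = [5];  Q = [1]
  Insert 4 (step 2): P = [4] / [5];  Q = [1] / [2]
  Insert 2 (step 3): P = [2] / [4] / [5];  Q = [1] / [2] / [3]
  Insert 3 (step 4): P = [2, 3] / [4] / [5];  Q = [1, 4] / [2] / [3]
  Insert 1 (step 5): P = [1, 3] / [2] / [4] / [5];  Q = [1, 4] / [2] / [3] / [5]
Final shape: (2, 1, 1, 1).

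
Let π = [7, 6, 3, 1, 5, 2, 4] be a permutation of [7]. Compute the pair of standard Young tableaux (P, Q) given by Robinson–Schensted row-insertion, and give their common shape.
P = [1, 2, 4] / [3, 5] / [6] / [7];  Q = [1, 5, 7] / [2, 6] / [3] / [4];  common shape = (3, 2, 1, 1)

Row-insert the values π_1, π_2, … into P one at a time, bumping the leftmost entry strictly greater than the inserted value down to the next row. The recording tableau Q records, in position (i, j), the step at which that cell was added to P.
  Insert 7 (step 1): P = [7];  Q = [1]
  Insert 6 (step 2): P = [6] / [7];  Q = [1] / [2]
  Insert 3 (step 3): P = [3] / [6] / [7];  Q = [1] / [2] / [3]
  Insert 1 (step 4): P = [1] / [3] / [6] / [7];  Q = [1] / [2] / [3] / [4]
  Insert 5 (step 5): P = [1, 5] / [3] / [6] / [7];  Q = [1, 5] / [2] / [3] / [4]
  Insert 2 (step 6): P = [1, 2] / [3, 5] / [6] / [7];  Q = [1, 5] / [2, 6] / [3] / [4]
  Insert 4 (step 7): P = [1, 2, 4] / [3, 5] / [6] / [7];  Q = [1, 5, 7] / [2, 6] / [3] / [4]
Final shape: (3, 2, 1, 1).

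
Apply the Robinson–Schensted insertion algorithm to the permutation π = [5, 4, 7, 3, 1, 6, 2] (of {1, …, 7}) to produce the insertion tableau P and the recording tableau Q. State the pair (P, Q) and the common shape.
P = [1, 2] / [3, 6] / [4, 7] / [5];  Q = [1, 3] / [2, 6] / [4, 7] / [5];  common shape = (2, 2, 2, 1)

Row-insert the values π_1, π_2, … into P one at a time, bumping the leftmost entry strictly greater than the inserted value down to the next row. The recording tableau Q records, in position (i, j), the step at which that cell was added to P.
  Insert 5 (step 1): P = [5];  Q = [1]
  Insert 4 (step 2): P = [4] / [5];  Q = [1] / [2]
  Insert 7 (step 3): P = [4, 7] / [5];  Q = [1, 3] / [2]
  Insert 3 (step 4): P = [3, 7] / [4] / [5];  Q = [1, 3] / [2] / [4]
  Insert 1 (step 5): P = [1, 7] / [3] / [4] / [5];  Q = [1, 3] / [2] / [4] / [5]
  Insert 6 (step 6): P = [1, 6] / [3, 7] / [4] / [5];  Q = [1, 3] / [2, 6] / [4] / [5]
  Insert 2 (step 7): P = [1, 2] / [3, 6] / [4, 7] / [5];  Q = [1, 3] / [2, 6] / [4, 7] / [5]
Final shape: (2, 2, 2, 1).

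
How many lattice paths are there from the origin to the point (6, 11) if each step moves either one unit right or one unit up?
Number of paths = 12376

A monotone lattice path from (0, 0) to (6, 11) consists of 6 east steps and 11 north steps in some order, so it is determined by which 6 of the 17 steps are east. The count is C(17, 6) = 12376.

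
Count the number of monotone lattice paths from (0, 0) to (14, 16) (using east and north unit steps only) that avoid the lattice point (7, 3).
Number of paths = 136120275

Total paths from (0, 0) to (14, 16): C(30, 14) = 145422675. Paths through (7, 3): (paths (0, 0) → (7, 3)) × (paths (7, 3) → (14, 16)) = C(10, 7) · C(20, 7) = 120 · 77520 = 9302400. Avoidance count = 145422675 − 9302400 = 136120275.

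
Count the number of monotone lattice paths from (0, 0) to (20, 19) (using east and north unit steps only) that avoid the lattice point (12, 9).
Number of paths = 56061475470

Total paths from (0, 0) to (20, 19): C(39, 20) = 68923264410. Paths through (12, 9): (paths (0, 0) → (12, 9)) × (paths (12, 9) → (20, 19)) = C(21, 12) · C(18, 8) = 293930 · 43758 = 12861788940. Avoidance count = 68923264410 − 12861788940 = 56061475470.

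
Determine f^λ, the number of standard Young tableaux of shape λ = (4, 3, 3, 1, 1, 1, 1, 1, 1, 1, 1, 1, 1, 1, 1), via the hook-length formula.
# SYT of shape (4, 3, 3, 1, 1, 1, 1, 1, 1, 1, 1, 1, 1, 1, 1) = 2263261

Hook-length formula: f^λ = n! / Π hook(c), product over all cells c of the Young diagram. For λ = (4, 3, 3, 1, 1, 1, 1, 1, 1, 1, 1, 1, 1, 1, 1), n = 22 boxes. Hook lengths by row (left-to-right, top-to-bottom): [18, 5, 4, 1]; [16, 3, 2]; [15, 2, 1]; [12]; [11]; [10]; [9]; [8]; [7]; [6]; [5]; [4]; [3]; [2]; [1]. Product of hooks = 496628858880000. So f^λ = 22! / 496628858880000 = 1124000727777607680000 / 496628858880000 = 2263261.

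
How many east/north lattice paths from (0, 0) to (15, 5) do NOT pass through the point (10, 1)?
Number of paths = 14118

Total paths from (0, 0) to (15, 5): C(20, 15) = 15504. Paths through (10, 1): (paths (0, 0) → (10, 1)) × (paths (10, 1) → (15, 5)) = C(11, 10) · C(9, 5) = 11 · 126 = 1386. Avoidance count = 15504 − 1386 = 14118.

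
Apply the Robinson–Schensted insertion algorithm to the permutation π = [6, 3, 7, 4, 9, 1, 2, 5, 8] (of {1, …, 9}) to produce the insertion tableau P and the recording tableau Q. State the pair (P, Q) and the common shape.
P = [1, 2, 5, 8] / [3, 4, 9] / [6, 7];  Q = [1, 3, 5, 9] / [2, 4, 8] / [6, 7];  common shape = (4, 3, 2)

Row-insert the values π_1, π_2, … into P one at a time, bumping the leftmost entry strictly greater than the inserted value down to the next row. The recording tableau Q records, in position (i, j), the step at which that cell was added to P.
  Insert 6 (step 1): P = [6];  Q = [1]
  Insert 3 (step 2): P = [3] / [6];  Q = [1] / [2]
  Insert 7 (step 3): P = [3, 7] / [6];  Q = [1, 3] / [2]
  Insert 4 (step 4): P = [3, 4] / [6, 7];  Q = [1, 3] / [2, 4]
  Insert 9 (step 5): P = [3, 4, 9] / [6, 7];  Q = [1, 3, 5] / [2, 4]
  Insert 1 (step 6): P = [1, 4, 9] / [3, 7] / [6];  Q = [1, 3, 5] / [2, 4] / [6]
  Insert 2 (step 7): P = [1, 2, 9] / [3, 4] / [6, 7];  Q = [1, 3, 5] / [2, 4] / [6, 7]
  Insert 5 (step 8): P = [1, 2, 5] / [3, 4, 9] / [6, 7];  Q = [1, 3, 5] / [2, 4, 8] / [6, 7]
  Insert 8 (step 9): P = [1, 2, 5, 8] / [3, 4, 9] / [6, 7];  Q = [1, 3, 5, 9] / [2, 4, 8] / [6, 7]
Final shape: (4, 3, 2).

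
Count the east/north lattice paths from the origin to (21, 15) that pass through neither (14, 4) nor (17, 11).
Number of paths = 3993032520

Inclusion–exclusion. Total paths: C(36, 21) = 5567902560. Through P₁: C(18, 14)·C(18, 7) = 97381440. Through P₂: C(28, 17)·C(8, 4) = 1503192600. Since P₁ is strictly southwest of P₂, a monotone path through both must visit P₁ then P₂; paths through both = C(18, 14)·C(10, 3)·C(8, 4) = 25704000. Avoid both = 5567902560 − 97381440 − 1503192600 + 25704000 = 3993032520.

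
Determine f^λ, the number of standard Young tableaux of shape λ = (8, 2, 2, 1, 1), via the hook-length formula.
# SYT of shape (8, 2, 2, 1, 1) = 14014

Hook-length formula: f^λ = n! / Π hook(c), product over all cells c of the Young diagram. For λ = (8, 2, 2, 1, 1), n = 14 boxes. Hook lengths by row (left-to-right, top-to-bottom): [12, 9, 6, 5, 4, 3, 2, 1]; [5, 2]; [4, 1]; [2]; [1]. Product of hooks = 6220800. So f^λ = 14! / 6220800 = 87178291200 / 6220800 = 14014.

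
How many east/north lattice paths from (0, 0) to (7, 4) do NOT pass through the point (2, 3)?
Number of paths = 270

Total paths from (0, 0) to (7, 4): C(11, 7) = 330. Paths through (2, 3): (paths (0, 0) → (2, 3)) × (paths (2, 3) → (7, 4)) = C(5, 2) · C(6, 5) = 10 · 6 = 60. Avoidance count = 330 − 60 = 270.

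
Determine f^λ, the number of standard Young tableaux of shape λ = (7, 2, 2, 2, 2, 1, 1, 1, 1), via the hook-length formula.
# SYT of shape (7, 2, 2, 2, 2, 1, 1, 1, 1) = 3879876

Hook-length formula: f^λ = n! / Π hook(c), product over all cells c of the Young diagram. For λ = (7, 2, 2, 2, 2, 1, 1, 1, 1), n = 19 boxes. Hook lengths by row (left-to-right, top-to-bottom): [15, 10, 5, 4, 3, 2, 1]; [9, 4]; [8, 3]; [7, 2]; [6, 1]; [4]; [3]; [2]; [1]. Product of hooks = 31352832000. So f^λ = 19! / 31352832000 = 121645100408832000 / 31352832000 = 3879876.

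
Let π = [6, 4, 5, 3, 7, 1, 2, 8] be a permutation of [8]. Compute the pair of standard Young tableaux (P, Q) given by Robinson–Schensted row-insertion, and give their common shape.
P = [1, 2, 7, 8] / [3, 5] / [4] / [6];  Q = [1, 3, 5, 8] / [2, 7] / [4] / [6];  common shape = (4, 2, 1, 1)

Row-insert the values π_1, π_2, … into P one at a time, bumping the leftmost entry strictly greater than the inserted value down to the next row. The recording tableau Q records, in position (i, j), the step at which that cell was added to P.
  Insert 6 (step 1): P = [6];  Q = [1]
  Insert 4 (step 2): P = [4] / [6];  Q = [1] / [2]
  Insert 5 (step 3): P = [4, 5] / [6];  Q = [1, 3] / [2]
  Insert 3 (step 4): P = [3, 5] / [4] / [6];  Q = [1, 3] / [2] / [4]
  Insert 7 (step 5): P = [3, 5, 7] / [4] / [6];  Q = [1, 3, 5] / [2] / [4]
  Insert 1 (step 6): P = [1, 5, 7] / [3] / [4] / [6];  Q = [1, 3, 5] / [2] / [4] / [6]
  Insert 2 (step 7): P = [1, 2, 7] / [3, 5] / [4] / [6];  Q = [1, 3, 5] / [2, 7] / [4] / [6]
  Insert 8 (step 8): P = [1, 2, 7, 8] / [3, 5] / [4] / [6];  Q = [1, 3, 5, 8] / [2, 7] / [4] / [6]
Final shape: (4, 2, 1, 1).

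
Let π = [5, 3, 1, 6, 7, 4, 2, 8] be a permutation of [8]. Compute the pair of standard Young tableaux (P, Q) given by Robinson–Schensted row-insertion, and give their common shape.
P = [1, 2, 7, 8] / [3, 4] / [5, 6];  Q = [1, 4, 5, 8] / [2, 6] / [3, 7];  common shape = (4, 2, 2)

Row-insert the values π_1, π_2, … into P one at a time, bumping the leftmost entry strictly greater than the inserted value down to the next row. The recording tableau Q records, in position (i, j), the step at which that cell was added to P.
  Insert 5 (step 1): P = [5];  Q = [1]
  Insert 3 (step 2): P = [3] / [5];  Q = [1] / [2]
  Insert 1 (step 3): P = [1] / [3] / [5];  Q = [1] / [2] / [3]
  Insert 6 (step 4): P = [1, 6] / [3] / [5];  Q = [1, 4] / [2] / [3]
  Insert 7 (step 5): P = [1, 6, 7] / [3] / [5];  Q = [1, 4, 5] / [2] / [3]
  Insert 4 (step 6): P = [1, 4, 7] / [3, 6] / [5];  Q = [1, 4, 5] / [2, 6] / [3]
  Insert 2 (step 7): P = [1, 2, 7] / [3, 4] / [5, 6];  Q = [1, 4, 5] / [2, 6] / [3, 7]
  Insert 8 (step 8): P = [1, 2, 7, 8] / [3, 4] / [5, 6];  Q = [1, 4, 5, 8] / [2, 6] / [3, 7]
Final shape: (4, 2, 2).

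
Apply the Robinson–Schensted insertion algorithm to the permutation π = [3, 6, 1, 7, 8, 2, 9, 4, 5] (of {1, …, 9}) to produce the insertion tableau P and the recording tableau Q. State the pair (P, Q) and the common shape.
P = [1, 2, 4, 5, 9] / [3, 6, 7, 8];  Q = [1, 2, 4, 5, 7] / [3, 6, 8, 9];  common shape = (5, 4)

Row-insert the values π_1, π_2, … into P one at a time, bumping the leftmost entry strictly greater than the inserted value down to the next row. The recording tableau Q records, in position (i, j), the step at which that cell was added to P.
  Insert 3 (step 1): P = [3];  Q = [1]
  Insert 6 (step 2): P = [3, 6];  Q = [1, 2]
  Insert 1 (step 3): P = [1, 6] / [3];  Q = [1, 2] / [3]
  Insert 7 (step 4): P = [1, 6, 7] / [3];  Q = [1, 2, 4] / [3]
  Insert 8 (step 5): P = [1, 6, 7, 8] / [3];  Q = [1, 2, 4, 5] / [3]
  Insert 2 (step 6): P = [1, 2, 7, 8] / [3, 6];  Q = [1, 2, 4, 5] / [3, 6]
  Insert 9 (step 7): P = [1, 2, 7, 8, 9] / [3, 6];  Q = [1, 2, 4, 5, 7] / [3, 6]
  Insert 4 (step 8): P = [1, 2, 4, 8, 9] / [3, 6, 7];  Q = [1, 2, 4, 5, 7] / [3, 6, 8]
  Insert 5 (step 9): P = [1, 2, 4, 5, 9] / [3, 6, 7, 8];  Q = [1, 2, 4, 5, 7] / [3, 6, 8, 9]
Final shape: (5, 4).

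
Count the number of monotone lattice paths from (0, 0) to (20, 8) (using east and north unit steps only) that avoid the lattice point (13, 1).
Number of paths = 3060057

Total paths from (0, 0) to (20, 8): C(28, 20) = 3108105. Paths through (13, 1): (paths (0, 0) → (13, 1)) × (paths (13, 1) → (20, 8)) = C(14, 13) · C(14, 7) = 14 · 3432 = 48048. Avoidance count = 3108105 − 48048 = 3060057.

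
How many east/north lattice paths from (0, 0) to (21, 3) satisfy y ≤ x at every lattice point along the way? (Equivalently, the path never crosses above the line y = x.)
Number of paths = 1748

By the reflection principle (André's argument), the number of monotone paths to (21, 3) with n ≤ m that never go above y = x is C(24, 21) − C(24, 22) = 2024 − 276 = 1748.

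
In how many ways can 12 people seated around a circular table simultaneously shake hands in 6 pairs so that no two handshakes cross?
C_6 = 132

These noncrossing handshakes are counted by the Catalan number C_n = (1/(n + 1)) · C(2n, n). For n = 6: C_6 = (1/7) · C(12, 6) = 924/7 = 132.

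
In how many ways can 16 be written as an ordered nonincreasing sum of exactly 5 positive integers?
p(16, 5 parts) = 37

Partitions of n into exactly k parts ↔ partitions of n − k into at most k parts (subtract 1 from each part). For n = 16, k = 5, the partitions are: 12+1+1+1+1, 11+2+1+1+1, 10+3+1+1+1, 10+2+2+1+1, 9+4+1+1+1, 9+3+2+1+1, 9+2+2+2+1, 8+5+1+1+1, 8+4+2+1+1, 8+3+3+1+1, 8+3+2+2+1, 8+2+2+2+2, 7+6+1+1+1, 7+5+2+1+1, 7+4+3+1+1, 7+4+2+2+1, 7+3+3+2+1, 7+3+2+2+2, 6+6+2+1+1, 6+5+3+1+1, 6+5+2+2+1, 6+4+4+1+1, 6+4+3+2+1, 6+4+2+2+2, 6+3+3+3+1, 6+3+3+2+2, 5+5+4+1+1, 5+5+3+2+1, 5+5+2+2+2, 5+4+4+2+1, … (37 total). Count = 37.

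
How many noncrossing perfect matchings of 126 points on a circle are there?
C_63 = 94295850558771979787935384946380125

These noncrossing handshakes are counted by the Catalan number C_n = (1/(n + 1)) · C(2n, n). For n = 63: C_63 = (1/64) · C(126, 63) = 6034934435761406706427864636568328000/64 = 94295850558771979787935384946380125.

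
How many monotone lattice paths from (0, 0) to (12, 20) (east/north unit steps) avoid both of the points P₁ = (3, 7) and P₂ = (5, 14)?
Number of paths = 153561912

Inclusion–exclusion. Total paths: C(32, 12) = 225792840. Through P₁: C(10, 3)·C(22, 9) = 59690400. Through P₂: C(19, 5)·C(13, 7) = 19953648. Since P₁ is strictly southwest of P₂, a monotone path through both must visit P₁ then P₂; paths through both = C(10, 3)·C(9, 2)·C(13, 7) = 7413120. Avoid both = 225792840 − 59690400 − 19953648 + 7413120 = 153561912.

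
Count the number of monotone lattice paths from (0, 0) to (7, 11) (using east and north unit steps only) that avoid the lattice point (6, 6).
Number of paths = 26280

Total paths from (0, 0) to (7, 11): C(18, 7) = 31824. Paths through (6, 6): (paths (0, 0) → (6, 6)) × (paths (6, 6) → (7, 11)) = C(12, 6) · C(6, 1) = 924 · 6 = 5544. Avoidance count = 31824 − 5544 = 26280.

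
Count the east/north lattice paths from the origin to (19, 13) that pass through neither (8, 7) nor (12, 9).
Number of paths = 202590390

Inclusion–exclusion. Total paths: C(32, 19) = 347373600. Through P₁: C(15, 8)·C(17, 11) = 79639560. Through P₂: C(21, 12)·C(11, 7) = 96996900. Since P₁ is strictly southwest of P₂, a monotone path through both must visit P₁ then P₂; paths through both = C(15, 8)·C(6, 4)·C(11, 7) = 31853250. Avoid both = 347373600 − 79639560 − 96996900 + 31853250 = 202590390.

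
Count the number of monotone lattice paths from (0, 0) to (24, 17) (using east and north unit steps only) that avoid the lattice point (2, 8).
Number of paths = 150677277075

Total paths from (0, 0) to (24, 17): C(41, 24) = 151584480450. Paths through (2, 8): (paths (0, 0) → (2, 8)) × (paths (2, 8) → (24, 17)) = C(10, 2) · C(31, 22) = 45 · 20160075 = 907203375. Avoidance count = 151584480450 − 907203375 = 150677277075.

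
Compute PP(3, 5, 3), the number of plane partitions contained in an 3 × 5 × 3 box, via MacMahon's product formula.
PP(3, 5, 3) = 14112

Evaluate the triple product over i = 1..3, j = 1..5, k = 1..3. The factors are (2/1) · (3/2) · (4/3) · (3/2) · (4/3) · (5/4) · (4/3) · (5/4) · … (45 factors total). The numerators and denominators telescope so the product is an integer; carrying out the multiplication exactly gives PP(3, 5, 3) = 14112.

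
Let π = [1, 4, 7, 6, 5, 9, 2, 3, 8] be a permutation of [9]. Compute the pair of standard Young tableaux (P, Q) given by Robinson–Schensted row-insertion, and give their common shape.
P = [1, 2, 3, 8] / [4, 5, 9] / [6] / [7];  Q = [1, 2, 3, 6] / [4, 8, 9] / [5] / [7];  common shape = (4, 3, 1, 1)

Row-insert the values π_1, π_2, … into P one at a time, bumping the leftmost entry strictly greater than the inserted value down to the next row. The recording tableau Q records, in position (i, j), the step at which that cell was added to P.
  Insert 1 (step 1): P = [1];  Q = [1]
  Insert 4 (step 2): P = [1, 4];  Q = [1, 2]
  Insert 7 (step 3): P = [1, 4, 7];  Q = [1, 2, 3]
  Insert 6 (step 4): P = [1, 4, 6] / [7];  Q = [1, 2, 3] / [4]
  Insert 5 (step 5): P = [1, 4, 5] / [6] / [7];  Q = [1, 2, 3] / [4] / [5]
  Insert 9 (step 6): P = [1, 4, 5, 9] / [6] / [7];  Q = [1, 2, 3, 6] / [4] / [5]
  Insert 2 (step 7): P = [1, 2, 5, 9] / [4] / [6] / [7];  Q = [1, 2, 3, 6] / [4] / [5] / [7]
  Insert 3 (step 8): P = [1, 2, 3, 9] / [4, 5] / [6] / [7];  Q = [1, 2, 3, 6] / [4, 8] / [5] / [7]
  Insert 8 (step 9): P = [1, 2, 3, 8] / [4, 5, 9] / [6] / [7];  Q = [1, 2, 3, 6] / [4, 8, 9] / [5] / [7]
Final shape: (4, 3, 1, 1).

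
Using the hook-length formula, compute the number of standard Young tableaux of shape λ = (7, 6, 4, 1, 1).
# SYT of shape (7, 6, 4, 1, 1) = 17635800

Hook-length formula: f^λ = n! / Π hook(c), product over all cells c of the Young diagram. For λ = (7, 6, 4, 1, 1), n = 19 boxes. Hook lengths by row (left-to-right, top-to-bottom): [11, 8, 7, 6, 4, 3, 1]; [9, 6, 5, 4, 2, 1]; [6, 3, 2, 1]; [2]; [1]. Product of hooks = 6897623040. So f^λ = 19! / 6897623040 = 121645100408832000 / 6897623040 = 17635800.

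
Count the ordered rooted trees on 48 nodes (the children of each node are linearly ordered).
C_47 = 33868773757191046886429490

These ordered rooted trees are counted by the Catalan number C_n = (1/(n + 1)) · C(2n, n). For n = 47: C_47 = (1/48) · C(94, 47) = 1625701140345170250548615520/48 = 33868773757191046886429490.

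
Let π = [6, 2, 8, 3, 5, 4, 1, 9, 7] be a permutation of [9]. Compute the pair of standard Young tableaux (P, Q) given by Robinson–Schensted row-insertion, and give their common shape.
P = [1, 3, 4, 7] / [2, 8, 9] / [5] / [6];  Q = [1, 3, 5, 8] / [2, 4, 9] / [6] / [7];  common shape = (4, 3, 1, 1)

Row-insert the values π_1, π_2, … into P one at a time, bumping the leftmost entry strictly greater than the inserted value down to the next row. The recording tableau Q records, in position (i, j), the step at which that cell was added to P.
  Insert 6 (step 1): P = [6];  Q = [1]
  Insert 2 (step 2): P = [2] / [6];  Q = [1] / [2]
  Insert 8 (step 3): P = [2, 8] / [6];  Q = [1, 3] / [2]
  Insert 3 (step 4): P = [2, 3] / [6, 8];  Q = [1, 3] / [2, 4]
  Insert 5 (step 5): P = [2, 3, 5] / [6, 8];  Q = [1, 3, 5] / [2, 4]
  Insert 4 (step 6): P = [2, 3, 4] / [5, 8] / [6];  Q = [1, 3, 5] / [2, 4] / [6]
  Insert 1 (step 7): P = [1, 3, 4] / [2, 8] / [5] / [6];  Q = [1, 3, 5] / [2, 4] / [6] / [7]
  Insert 9 (step 8): P = [1, 3, 4, 9] / [2, 8] / [5] / [6];  Q = [1, 3, 5, 8] / [2, 4] / [6] / [7]
  Insert 7 (step 9): P = [1, 3, 4, 7] / [2, 8, 9] / [5] / [6];  Q = [1, 3, 5, 8] / [2, 4, 9] / [6] / [7]
Final shape: (4, 3, 1, 1).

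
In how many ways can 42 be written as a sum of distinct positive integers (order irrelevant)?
q(42) = 1426

A partition into distinct parts is a strictly decreasing sequence summing to n. The recurrence d(n, m) = d(n, m−1) + d(n−m, m−1) (use part m at most once) with q(n) = d(n, n) gives q(42) = 1426. (Euler's theorem: # distinct-part partitions = # odd-part partitions.)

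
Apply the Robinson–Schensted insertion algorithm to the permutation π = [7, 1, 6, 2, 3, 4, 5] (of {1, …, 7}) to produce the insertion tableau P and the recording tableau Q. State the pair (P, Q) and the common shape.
P = [1, 2, 3, 4, 5] / [6] / [7];  Q = [1, 3, 5, 6, 7] / [2] / [4];  common shape = (5, 1, 1)

Row-insert the values π_1, π_2, … into P one at a time, bumping the leftmost entry strictly greater than the inserted value down to the next row. The recording tableau Q records, in position (i, j), the step at which that cell was added to P.
  Insert 7 (step 1): P = [7];  Q = [1]
  Insert 1 (step 2): P = [1] / [7];  Q = [1] / [2]
  Insert 6 (step 3): P = [1, 6] / [7];  Q = [1, 3] / [2]
  Insert 2 (step 4): P = [1, 2] / [6] / [7];  Q = [1, 3] / [2] / [4]
  Insert 3 (step 5): P = [1, 2, 3] / [6] / [7];  Q = [1, 3, 5] / [2] / [4]
  Insert 4 (step 6): P = [1, 2, 3, 4] / [6] / [7];  Q = [1, 3, 5, 6] / [2] / [4]
  Insert 5 (step 7): P = [1, 2, 3, 4, 5] / [6] / [7];  Q = [1, 3, 5, 6, 7] / [2] / [4]
Final shape: (5, 1, 1).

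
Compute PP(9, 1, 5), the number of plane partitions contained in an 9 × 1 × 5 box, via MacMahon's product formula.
PP(9, 1, 5) = 2002

Evaluate the triple product over i = 1..9, j = 1..1, k = 1..5. The factors are (2/1) · (3/2) · (4/3) · (5/4) · (6/5) · (3/2) · (4/3) · (5/4) · … (45 factors total). The numerators and denominators telescope so the product is an integer; carrying out the multiplication exactly gives PP(9, 1, 5) = 2002.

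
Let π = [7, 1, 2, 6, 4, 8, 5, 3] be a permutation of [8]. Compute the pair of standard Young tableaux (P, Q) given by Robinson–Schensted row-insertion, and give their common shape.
P = [1, 2, 3, 5] / [4, 8] / [6] / [7];  Q = [1, 3, 4, 6] / [2, 7] / [5] / [8];  common shape = (4, 2, 1, 1)

Row-insert the values π_1, π_2, … into P one at a time, bumping the leftmost entry strictly greater than the inserted value down to the next row. The recording tableau Q records, in position (i, j), the step at which that cell was added to P.
  Insert 7 (step 1): P = [7];  Q = [1]
  Insert 1 (step 2): P = [1] / [7];  Q = [1] / [2]
  Insert 2 (step 3): P = [1, 2] / [7];  Q = [1, 3] / [2]
  Insert 6 (step 4): P = [1, 2, 6] / [7];  Q = [1, 3, 4] / [2]
  Insert 4 (step 5): P = [1, 2, 4] / [6] / [7];  Q = [1, 3, 4] / [2] / [5]
  Insert 8 (step 6): P = [1, 2, 4, 8] / [6] / [7];  Q = [1, 3, 4, 6] / [2] / [5]
  Insert 5 (step 7): P = [1, 2, 4, 5] / [6, 8] / [7];  Q = [1, 3, 4, 6] / [2, 7] / [5]
  Insert 3 (step 8): P = [1, 2, 3, 5] / [4, 8] / [6] / [7];  Q = [1, 3, 4, 6] / [2, 7] / [5] / [8]
Final shape: (4, 2, 1, 1).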